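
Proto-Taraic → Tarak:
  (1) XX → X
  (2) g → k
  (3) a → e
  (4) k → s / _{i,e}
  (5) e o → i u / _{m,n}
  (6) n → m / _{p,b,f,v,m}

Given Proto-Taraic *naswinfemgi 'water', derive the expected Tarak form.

Tarak: *naswinfemgi > naswinfemki > neswinfemki > neswinfemsi > neswinfimsi > neswimfimsi  (by unconditioned shift, vowel merger, palatalisation, pre-nasal raising, nasal place assimilation)

neswimfimsi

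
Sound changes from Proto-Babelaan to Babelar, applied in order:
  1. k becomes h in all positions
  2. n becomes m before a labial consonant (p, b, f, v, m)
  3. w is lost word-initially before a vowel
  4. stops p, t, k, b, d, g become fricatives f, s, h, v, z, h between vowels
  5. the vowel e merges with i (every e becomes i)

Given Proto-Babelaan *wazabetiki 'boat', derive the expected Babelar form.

azavisihi

Babelar: *wazabetiki > wazabetihi > azabetihi > azavesihi > azavisihi  (by unconditioned shift, glide loss, intervocalic lenition, vowel merger)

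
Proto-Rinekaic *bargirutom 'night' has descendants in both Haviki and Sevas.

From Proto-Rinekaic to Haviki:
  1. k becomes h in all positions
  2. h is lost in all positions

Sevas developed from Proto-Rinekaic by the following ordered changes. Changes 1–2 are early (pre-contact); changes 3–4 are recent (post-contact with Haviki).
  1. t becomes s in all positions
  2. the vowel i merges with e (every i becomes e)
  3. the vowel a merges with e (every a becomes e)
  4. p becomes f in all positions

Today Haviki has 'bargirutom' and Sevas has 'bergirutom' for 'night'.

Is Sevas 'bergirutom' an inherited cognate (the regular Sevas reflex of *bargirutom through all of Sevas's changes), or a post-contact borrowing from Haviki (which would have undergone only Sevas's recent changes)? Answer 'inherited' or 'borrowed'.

If inherited, *bargirutom would pass through all of Sevas's changes:
Sevas: start from *bargirutom.
  rule 1 (unconditioned shift): bargirutom → bargirusom
  rule 2 (vowel merger): bargirusom → bargerusom
  rule 3 (vowel merger): bargerusom → bergerusom
  rule 4: no change — bergerusom
  ⇒ Sevas bergerusom
If borrowed from Haviki 'bargirutom' after the early changes, it would undergo only the recent ones:
  rule 3 (vowel merger): bargirutom → bergirutom
  rule 4 (unconditioned shift): no change (bergirutom)
  ⇒ as a loan: bergirutom
Sevas 'bergirutom' matches the loan outcome 'bergirutom', not the inherited 'bergerusom' — it skipped the early Sevas changes, so it was borrowed from Haviki.

borrowed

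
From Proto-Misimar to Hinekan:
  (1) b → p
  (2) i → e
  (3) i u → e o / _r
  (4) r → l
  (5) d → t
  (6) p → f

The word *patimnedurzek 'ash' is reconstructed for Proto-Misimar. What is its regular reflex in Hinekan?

Hinekan: *patimnedurzek
  patimnedurzek (rule 1 does not apply)
  patimnedurzek → patemnedurzek   [vowel merger]
  patemnedurzek → patemnedorzek   [pre-rhotic lowering]
  patemnedorzek → patemnedolzek   [unconditioned shift]
  patemnedolzek → patemnetolzek   [unconditioned shift]
  patemnetolzek → fatemnetolzek   [unconditioned shift]
  giving Hinekan fatemnetolzek.

fatemnetolzek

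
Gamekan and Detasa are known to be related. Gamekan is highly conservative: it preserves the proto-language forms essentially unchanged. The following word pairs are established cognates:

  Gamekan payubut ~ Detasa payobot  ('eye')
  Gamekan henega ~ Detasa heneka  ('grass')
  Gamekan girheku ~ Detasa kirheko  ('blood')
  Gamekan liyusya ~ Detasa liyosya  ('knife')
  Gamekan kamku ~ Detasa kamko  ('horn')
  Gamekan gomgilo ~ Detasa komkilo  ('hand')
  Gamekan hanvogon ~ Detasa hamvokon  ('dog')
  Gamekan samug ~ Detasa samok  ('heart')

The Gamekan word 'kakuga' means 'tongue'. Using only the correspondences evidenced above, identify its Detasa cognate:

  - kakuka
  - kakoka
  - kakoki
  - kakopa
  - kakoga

payubut ~ payobot, liyusya ~ liyosya — Gamekan u corresponds to Detasa o after a consonant, before a consonant other than r, m, n, p, b, f, v.
henega ~ heneka — Gamekan g corresponds to Detasa k between vowels (before a back vowel).
Applying these to Gamekan 'kakuga':
  kakuga → kakoga   (u→o after a consonant, before a consonant other than r, m, n, p, b, f, v)
  kakoga → kakoka   (g→k between vowels (before a back vowel))
So the Detasa cognate is 'kakoka'.

kakoka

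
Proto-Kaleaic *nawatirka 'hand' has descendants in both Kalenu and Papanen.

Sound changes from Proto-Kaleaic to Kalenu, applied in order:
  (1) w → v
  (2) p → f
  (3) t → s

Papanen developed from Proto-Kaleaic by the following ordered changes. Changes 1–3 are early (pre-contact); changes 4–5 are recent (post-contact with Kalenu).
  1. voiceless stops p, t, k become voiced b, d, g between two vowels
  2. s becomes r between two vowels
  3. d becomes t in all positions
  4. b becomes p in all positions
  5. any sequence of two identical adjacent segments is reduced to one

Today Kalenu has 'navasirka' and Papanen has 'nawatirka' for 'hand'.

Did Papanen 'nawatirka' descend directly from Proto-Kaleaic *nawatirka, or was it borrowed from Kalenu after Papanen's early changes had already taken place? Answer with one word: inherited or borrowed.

If inherited, *nawatirka would pass through all of Papanen's changes:
Papanen: *nawatirka > nawadirka > nawatirka  (by intervocalic voicing, unconditioned shift)
If borrowed from Kalenu 'navasirka' after the early changes, it would undergo only the recent ones:
  rule 4 (unconditioned shift): no change (navasirka)
  rule 5 (degemination): no change (navasirka)
  ⇒ as a loan: navasirka
Papanen 'nawatirka' matches the inherited outcome exactly, so it is an inherited cognate, not a loan.

inherited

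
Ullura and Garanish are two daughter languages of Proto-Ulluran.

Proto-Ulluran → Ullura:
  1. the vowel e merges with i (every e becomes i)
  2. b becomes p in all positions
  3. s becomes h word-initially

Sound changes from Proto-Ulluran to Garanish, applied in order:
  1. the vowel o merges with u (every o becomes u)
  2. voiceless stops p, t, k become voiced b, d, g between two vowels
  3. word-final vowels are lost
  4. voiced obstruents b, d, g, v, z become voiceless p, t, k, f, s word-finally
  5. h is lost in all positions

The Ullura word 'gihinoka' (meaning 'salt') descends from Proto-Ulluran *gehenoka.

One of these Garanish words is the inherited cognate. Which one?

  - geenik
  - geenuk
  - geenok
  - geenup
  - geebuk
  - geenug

Garanish: start from *gehenoka.
  rule 1 (vowel merger): gehenoka → gehenuka
  rule 2 (intervocalic voicing): gehenuka → gehenuga
  rule 3 (apocope): gehenuga → gehenug
  rule 4 (final devoicing): gehenug → gehenuk
  rule 5 (h-loss): gehenuk → geenuk
  ⇒ Garanish geenuk
Among the options, 'geenuk' alone shows every Garanish change applied in order.

geenuk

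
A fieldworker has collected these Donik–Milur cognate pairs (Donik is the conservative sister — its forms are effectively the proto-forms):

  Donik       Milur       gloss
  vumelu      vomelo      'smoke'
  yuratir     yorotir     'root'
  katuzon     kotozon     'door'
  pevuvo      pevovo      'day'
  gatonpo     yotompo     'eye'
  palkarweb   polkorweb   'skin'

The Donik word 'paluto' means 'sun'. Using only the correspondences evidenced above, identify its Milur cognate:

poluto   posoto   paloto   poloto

yuratir ~ yorotir, katuzon ~ kotozon — Donik a corresponds to Milur o after a consonant, before a consonant other than r, m, n, p, b, f, v.
katuzon ~ kotozon — Donik u corresponds to Milur o after a consonant, before a consonant other than r, m, n, p, b, f, v.
Applying these to Donik 'paluto':
  paluto → poluto   (a→o after a consonant, before a consonant other than r, m, n, p, b, f, v)
  poluto → poloto   (u→o after a consonant, before a consonant other than r, m, n, p, b, f, v)
So the Milur cognate is 'poloto'.

poloto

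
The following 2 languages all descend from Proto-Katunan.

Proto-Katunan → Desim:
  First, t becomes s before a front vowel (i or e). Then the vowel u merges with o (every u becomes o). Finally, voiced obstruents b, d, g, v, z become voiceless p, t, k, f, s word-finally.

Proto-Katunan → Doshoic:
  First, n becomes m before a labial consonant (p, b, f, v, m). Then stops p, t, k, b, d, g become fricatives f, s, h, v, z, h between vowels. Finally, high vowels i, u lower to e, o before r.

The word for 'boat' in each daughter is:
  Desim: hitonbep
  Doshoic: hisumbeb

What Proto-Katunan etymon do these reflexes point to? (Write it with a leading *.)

Position 8: Desim has p, Doshoic has b. Doshoic preserves b here (none of its changes turn any other segment into b), so the proto-segment is *b.
Position 4: Desim has o, Doshoic has u. Doshoic preserves u here (none of its changes turn any other segment into u), so the proto-segment is *u.
Verify the candidate proto-form against each daughter:
Desim: *hitunbeb > hitonbeb > hitonbep  (by vowel merger, final devoicing)
Doshoic: start from *hitunbeb.
  rule 1 (nasal place assimilation): hitunbeb → hitumbeb
  rule 2 (intervocalic lenition): hitumbeb → hisumbeb
  rule 3: no change — hisumbeb
  ⇒ Doshoic hisumbeb
Only *hitunbeb yields all of Desim hitonbep, Doshoic hisumbeb.

*hitunbeb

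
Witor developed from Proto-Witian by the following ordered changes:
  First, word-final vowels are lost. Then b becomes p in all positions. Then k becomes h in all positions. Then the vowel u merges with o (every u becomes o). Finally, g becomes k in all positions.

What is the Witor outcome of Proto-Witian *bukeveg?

Witor: *bukeveg
  bukeveg (rule 1 does not apply)
  bukeveg → pukeveg   [unconditioned shift]
  pukeveg → puheveg   [unconditioned shift]
  puheveg → poheveg   [vowel merger]
  poheveg → pohevek   [unconditioned shift]
  giving Witor pohevek.

pohevek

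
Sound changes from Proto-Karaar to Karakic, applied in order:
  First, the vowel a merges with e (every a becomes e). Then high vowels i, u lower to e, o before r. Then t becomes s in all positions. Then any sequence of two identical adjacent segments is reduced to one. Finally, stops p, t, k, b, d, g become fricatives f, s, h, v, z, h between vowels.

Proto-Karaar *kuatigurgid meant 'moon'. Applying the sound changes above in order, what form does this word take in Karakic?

kuesihorgid

Karakic: *kuatigurgid
  kuatigurgid → kuetigurgid   [vowel merger]
  kuetigurgid → kuetigorgid   [pre-rhotic lowering]
  kuetigorgid → kuesigorgid   [unconditioned shift]
  kuesigorgid (rule 4 does not apply)
  kuesigorgid → kuesihorgid   [intervocalic lenition]
  giving Karakic kuesihorgid.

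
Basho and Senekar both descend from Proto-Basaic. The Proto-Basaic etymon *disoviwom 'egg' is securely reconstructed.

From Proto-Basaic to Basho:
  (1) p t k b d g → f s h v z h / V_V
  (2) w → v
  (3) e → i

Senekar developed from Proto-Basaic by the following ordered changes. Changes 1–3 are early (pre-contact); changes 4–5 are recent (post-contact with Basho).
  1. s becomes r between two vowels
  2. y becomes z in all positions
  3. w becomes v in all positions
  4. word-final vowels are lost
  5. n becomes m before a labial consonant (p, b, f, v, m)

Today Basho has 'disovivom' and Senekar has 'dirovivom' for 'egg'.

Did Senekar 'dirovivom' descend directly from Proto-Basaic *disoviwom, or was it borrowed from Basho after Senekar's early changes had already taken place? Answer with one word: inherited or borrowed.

inherited

If inherited, *disoviwom would pass through all of Senekar's changes:
Senekar: *disoviwom
  disoviwom → diroviwom   [rhotacism]
  diroviwom (rule 2 does not apply)
  diroviwom → dirovivom   [unconditioned shift]
  dirovivom (rule 4 does not apply)
  dirovivom (rule 5 does not apply)
  giving Senekar dirovivom.
If borrowed from Basho 'disovivom' after the early changes, it would undergo only the recent ones:
  rule 4 (apocope): no change (disovivom)
  rule 5 (nasal place assimilation): no change (disovivom)
  ⇒ as a loan: disovivom
Senekar 'dirovivom' matches the inherited outcome exactly, so it is an inherited cognate, not a loan.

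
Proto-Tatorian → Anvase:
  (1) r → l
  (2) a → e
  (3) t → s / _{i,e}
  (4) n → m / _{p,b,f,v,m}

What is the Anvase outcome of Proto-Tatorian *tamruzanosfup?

Anvase: *tamruzanosfup
  tamruzanosfup → tamluzanosfup   [unconditioned shift]
  tamluzanosfup → temluzenosfup   [vowel merger]
  temluzenosfup → semluzenosfup   [palatalisation]
  semluzenosfup (rule 4 does not apply)
  giving Anvase semluzenosfup.

semluzenosfup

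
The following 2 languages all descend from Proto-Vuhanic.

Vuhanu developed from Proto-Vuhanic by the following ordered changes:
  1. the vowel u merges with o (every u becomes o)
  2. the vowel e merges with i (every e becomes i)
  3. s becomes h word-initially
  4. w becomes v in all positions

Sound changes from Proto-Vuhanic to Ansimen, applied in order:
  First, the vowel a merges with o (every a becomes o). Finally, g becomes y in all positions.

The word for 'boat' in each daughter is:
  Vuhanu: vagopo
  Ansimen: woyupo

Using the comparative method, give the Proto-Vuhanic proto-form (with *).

*wagupo

Position 1: Vuhanu has v, Ansimen has w. Ansimen preserves w here (none of its changes turn any other segment into w), so the proto-segment is *w.
Position 2: Vuhanu has a, Ansimen has o. Vuhanu preserves a here (none of its changes turn any other segment into a), so the proto-segment is *a.
Position 3: Vuhanu has g, Ansimen has y. Vuhanu preserves g here (none of its changes turn any other segment into g), so the proto-segment is *g.
Verify the candidate proto-form against each daughter:
Vuhanu: start from *wagupo.
  rule 1 (vowel merger): wagupo → wagopo
  rule 2: no change — wagopo
  rule 3: no change — wagopo
  rule 4 (unconditioned shift): wagopo → vagopo
  ⇒ Vuhanu vagopo
Ansimen: *wagupo > wogupo > woyupo  (by vowel merger, unconditioned shift)
*wagupo is the unique common source.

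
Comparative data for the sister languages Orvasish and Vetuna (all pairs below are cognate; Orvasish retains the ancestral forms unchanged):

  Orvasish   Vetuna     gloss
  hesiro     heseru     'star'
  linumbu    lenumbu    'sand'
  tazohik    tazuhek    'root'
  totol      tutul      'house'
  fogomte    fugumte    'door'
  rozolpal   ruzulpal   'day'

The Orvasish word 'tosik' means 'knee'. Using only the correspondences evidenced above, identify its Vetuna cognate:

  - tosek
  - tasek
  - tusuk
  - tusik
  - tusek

tusek

tazohik ~ tazuhek, totol ~ tutul — Orvasish o corresponds to Vetuna u after a consonant, before a consonant other than r, m, n, p, b, f, v.
tazohik ~ tazuhek — Orvasish i corresponds to Vetuna e after a consonant, before a consonant other than r, m, n, p, b, f, v.
Applying these to Orvasish 'tosik':
  tosik → tusik   (o→u after a consonant, before a consonant other than r, m, n, p, b, f, v)
  tusik → tusek   (i→e after a consonant, before a consonant other than r, m, n, p, b, f, v)
So the Vetuna cognate is 'tusek'.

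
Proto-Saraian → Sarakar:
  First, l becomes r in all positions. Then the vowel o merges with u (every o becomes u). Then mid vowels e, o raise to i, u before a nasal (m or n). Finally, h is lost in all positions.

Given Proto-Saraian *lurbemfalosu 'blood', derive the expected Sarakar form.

Sarakar: start from *lurbemfalosu.
  rule 1 (unconditioned shift): lurbemfalosu → rurbemfarosu
  rule 2 (vowel merger): rurbemfarosu → rurbemfarusu
  rule 3 (pre-nasal raising): rurbemfarusu → rurbimfarusu
  rule 4: no change — rurbimfarusu
  ⇒ Sarakar rurbimfarusu

rurbimfarusu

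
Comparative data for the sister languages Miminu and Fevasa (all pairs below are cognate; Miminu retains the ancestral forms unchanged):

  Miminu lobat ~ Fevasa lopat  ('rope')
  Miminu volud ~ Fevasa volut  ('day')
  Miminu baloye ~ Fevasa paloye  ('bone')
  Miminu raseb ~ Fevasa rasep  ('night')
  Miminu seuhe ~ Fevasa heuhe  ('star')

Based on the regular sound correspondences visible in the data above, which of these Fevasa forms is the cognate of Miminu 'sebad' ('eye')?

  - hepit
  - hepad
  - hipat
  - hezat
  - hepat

seuhe ~ heuhe — Miminu s corresponds to Fevasa h word-initially before a front vowel.
lobat ~ lopat — Miminu b corresponds to Fevasa p between vowels (before a back vowel).
volud ~ volut — Miminu d corresponds to Fevasa t word-finally.
Applying these to Miminu 'sebad':
  sebad → hebad   (s→h word-initially before a front vowel)
  hebad → hepad   (b→p between vowels (before a back vowel))
  hepad → hepat   (d→t word-finally)
So the Fevasa cognate is 'hepat'.

hepat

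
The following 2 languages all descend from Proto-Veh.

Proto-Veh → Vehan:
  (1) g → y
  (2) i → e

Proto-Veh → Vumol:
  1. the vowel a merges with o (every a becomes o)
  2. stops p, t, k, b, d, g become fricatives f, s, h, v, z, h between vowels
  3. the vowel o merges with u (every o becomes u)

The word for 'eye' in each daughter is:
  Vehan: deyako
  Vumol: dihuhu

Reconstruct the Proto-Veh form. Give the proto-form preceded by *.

*digako

Position 5: Vehan has k, Vumol has h. Vehan preserves k here (none of its changes turn any other segment into k), so the proto-segment is *k.
Position 4: Vehan has a, Vumol has u. Vehan preserves a here (none of its changes turn any other segment into a), so the proto-segment is *a.
Continuing position by position gives *digako; check it forward:
Vehan: start from *digako.
  rule 1 (unconditioned shift): digako → diyako
  rule 2 (vowel merger): diyako → deyako
  ⇒ Vehan deyako
Vumol: *digako > digoko > dihoho > dihuhu  (by vowel merger, intervocalic lenition, vowel merger)
*digako is the unique common source.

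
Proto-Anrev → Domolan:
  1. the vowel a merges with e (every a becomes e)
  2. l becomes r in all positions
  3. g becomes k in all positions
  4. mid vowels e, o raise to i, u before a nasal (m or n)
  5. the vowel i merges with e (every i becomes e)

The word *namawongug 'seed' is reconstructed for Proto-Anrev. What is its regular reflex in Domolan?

Domolan: *namawongug > nemewongug > nemewonkuk > nimewunkuk > nemewunkuk  (by vowel merger, unconditioned shift, pre-nasal raising, vowel merger)

nemewunkuk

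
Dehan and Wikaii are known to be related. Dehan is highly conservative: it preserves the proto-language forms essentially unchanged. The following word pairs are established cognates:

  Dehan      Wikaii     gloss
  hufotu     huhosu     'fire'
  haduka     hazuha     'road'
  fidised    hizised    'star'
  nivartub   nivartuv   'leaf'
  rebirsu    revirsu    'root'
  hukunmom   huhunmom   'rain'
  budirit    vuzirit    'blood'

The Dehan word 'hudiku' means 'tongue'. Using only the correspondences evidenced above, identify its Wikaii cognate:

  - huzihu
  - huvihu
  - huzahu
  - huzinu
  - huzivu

fidised ~ hizised, budirit ~ vuzirit — Dehan d corresponds to Wikaii z between vowels (before a front vowel).
hukunmom ~ huhunmom — Dehan k corresponds to Wikaii h between vowels (before a back vowel).
Applying these to Dehan 'hudiku':
  hudiku → huziku   (d→z between vowels (before a front vowel))
  huziku → huzihu   (k→h between vowels (before a back vowel))
So the Wikaii cognate is 'huzihu'.

huzihu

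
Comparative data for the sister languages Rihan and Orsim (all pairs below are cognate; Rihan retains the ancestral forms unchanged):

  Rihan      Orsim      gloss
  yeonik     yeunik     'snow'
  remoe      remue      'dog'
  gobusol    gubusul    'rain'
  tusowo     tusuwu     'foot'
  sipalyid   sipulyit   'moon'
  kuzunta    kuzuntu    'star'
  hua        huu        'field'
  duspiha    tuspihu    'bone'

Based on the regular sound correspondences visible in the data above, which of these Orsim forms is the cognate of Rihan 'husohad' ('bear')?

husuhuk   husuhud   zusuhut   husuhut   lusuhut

gobusol ~ gubusul, tusowo ~ tusuwu — Rihan o corresponds to Orsim u after a consonant, before a consonant other than r, m, n, p, b, f, v.
sipalyid ~ sipulyit — Rihan a corresponds to Orsim u after a consonant, before a consonant other than r, m, n, p, b, f, v.
sipalyid ~ sipulyit — Rihan d corresponds to Orsim t word-finally.
Applying these to Rihan 'husohad':
  husohad → husuhad   (o→u after a consonant, before a consonant other than r, m, n, p, b, f, v)
  husuhad → husuhud   (a→u after a consonant, before a consonant other than r, m, n, p, b, f, v)
  husuhud → husuhut   (d→t word-finally)
So the Orsim cognate is 'husuhut'.

husuhut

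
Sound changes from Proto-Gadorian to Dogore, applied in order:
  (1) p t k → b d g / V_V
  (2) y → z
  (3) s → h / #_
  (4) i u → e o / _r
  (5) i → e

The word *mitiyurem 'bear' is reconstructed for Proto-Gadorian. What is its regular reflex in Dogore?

medezorem

Dogore: start from *mitiyurem.
  rule 1 (intervocalic voicing): mitiyurem → midiyurem
  rule 2 (unconditioned shift): midiyurem → midizurem
  rule 3: no change — midizurem
  rule 4 (pre-rhotic lowering): midizurem → midizorem
  rule 5 (vowel merger): midizorem → medezorem
  ⇒ Dogore medezorem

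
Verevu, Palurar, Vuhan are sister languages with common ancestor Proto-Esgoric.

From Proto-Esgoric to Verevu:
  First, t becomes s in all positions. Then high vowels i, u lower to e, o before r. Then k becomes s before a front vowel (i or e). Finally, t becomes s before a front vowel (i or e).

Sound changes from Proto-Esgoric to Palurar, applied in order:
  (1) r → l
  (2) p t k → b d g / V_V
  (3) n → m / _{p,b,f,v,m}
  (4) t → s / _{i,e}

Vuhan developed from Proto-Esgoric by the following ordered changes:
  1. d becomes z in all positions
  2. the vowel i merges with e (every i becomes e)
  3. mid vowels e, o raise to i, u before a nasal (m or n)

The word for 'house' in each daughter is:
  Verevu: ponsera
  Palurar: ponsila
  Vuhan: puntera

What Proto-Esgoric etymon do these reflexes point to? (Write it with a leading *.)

Position 5: Verevu has e, Palurar has i, Vuhan has e. Palurar preserves i here (none of its changes turn any other segment into i), so the proto-segment is *i.
Position 2: Verevu has o, Palurar has o, Vuhan has u. Palurar preserves o here (none of its changes turn any other segment into o), so the proto-segment is *o.
Position 4: Verevu has s, Palurar has s, Vuhan has t. Vuhan preserves t here (none of its changes turn any other segment into t), so the proto-segment is *t.
This points to *pontira. Verify forward in each daughter:
Verevu: start from *pontira.
  rule 1 (unconditioned shift): pontira → ponsira
  rule 2 (pre-rhotic lowering): ponsira → ponsera
  rule 3: no change — ponsera
  rule 4: no change — ponsera
  ⇒ Verevu ponsera
Palurar: *pontira > pontila > ponsila  (by unconditioned shift, palatalisation)
Vuhan: start from *pontira.
  rule 1: no change — pontira
  rule 2 (vowel merger): pontira → pontera
  rule 3 (pre-nasal raising): pontera → puntera
  ⇒ Vuhan puntera
*pontira is the unique common source.

*pontira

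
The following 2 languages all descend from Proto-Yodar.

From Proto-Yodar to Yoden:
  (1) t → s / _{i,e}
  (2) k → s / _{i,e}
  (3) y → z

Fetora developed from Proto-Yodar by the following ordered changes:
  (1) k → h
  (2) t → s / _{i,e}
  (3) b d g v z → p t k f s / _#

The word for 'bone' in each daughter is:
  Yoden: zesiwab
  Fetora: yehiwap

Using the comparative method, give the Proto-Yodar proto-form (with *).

Position 3: Yoden has s, Fetora has h. Taking the neighbouring segments as reconstructed: Yoden s could go back to *t or *k or *s; Fetora h could go back to *k or *h — the one source consistent with every daughter is *k.
Position 7: Yoden has b, Fetora has p. Yoden preserves b here (none of its changes turn any other segment into b), so the proto-segment is *b.
Continuing position by position gives *yekiwab; check it forward:
Yoden: *yekiwab > yesiwab > zesiwab  (by palatalisation, unconditioned shift)
Fetora: *yekiwab > yehiwab > yehiwap  (by unconditioned shift, final devoicing)
No other proto-form is consistent with every reflex, so the reconstruction is *yekiwab.

*yekiwab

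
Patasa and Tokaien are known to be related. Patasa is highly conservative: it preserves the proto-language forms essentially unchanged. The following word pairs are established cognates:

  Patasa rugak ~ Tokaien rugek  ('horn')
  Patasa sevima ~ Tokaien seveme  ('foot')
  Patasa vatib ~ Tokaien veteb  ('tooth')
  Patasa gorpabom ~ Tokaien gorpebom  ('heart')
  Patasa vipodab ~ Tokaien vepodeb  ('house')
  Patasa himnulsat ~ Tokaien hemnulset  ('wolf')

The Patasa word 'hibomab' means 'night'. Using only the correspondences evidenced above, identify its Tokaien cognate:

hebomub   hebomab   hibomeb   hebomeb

vatib ~ veteb — Patasa i corresponds to Tokaien e after a consonant, before a labial obstruent.
gorpabom ~ gorpebom, vipodab ~ vepodeb — Patasa a corresponds to Tokaien e after a consonant, before a labial obstruent.
Applying these to Patasa 'hibomab':
  hibomab → hebomab   (i→e after a consonant, before a labial obstruent)
  hebomab → hebomeb   (a→e after a consonant, before a labial obstruent)
So the Tokaien cognate is 'hebomeb'.

hebomeb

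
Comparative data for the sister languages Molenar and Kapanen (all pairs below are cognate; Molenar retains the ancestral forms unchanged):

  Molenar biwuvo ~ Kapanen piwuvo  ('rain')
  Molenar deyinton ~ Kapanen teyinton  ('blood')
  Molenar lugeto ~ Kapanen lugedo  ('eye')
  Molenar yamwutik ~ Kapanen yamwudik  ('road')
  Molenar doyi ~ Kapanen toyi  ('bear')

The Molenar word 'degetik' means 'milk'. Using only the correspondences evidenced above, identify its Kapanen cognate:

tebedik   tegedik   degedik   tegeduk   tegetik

deyinton ~ teyinton — Molenar d corresponds to Kapanen t word-initially before a front vowel.
yamwutik ~ yamwudik — Molenar t corresponds to Kapanen d between vowels (before a front vowel).
Applying these to Molenar 'degetik':
  degetik → tegetik   (d→t word-initially before a front vowel)
  tegetik → tegedik   (t→d between vowels (before a front vowel))
So the Kapanen cognate is 'tegedik'.

tegedik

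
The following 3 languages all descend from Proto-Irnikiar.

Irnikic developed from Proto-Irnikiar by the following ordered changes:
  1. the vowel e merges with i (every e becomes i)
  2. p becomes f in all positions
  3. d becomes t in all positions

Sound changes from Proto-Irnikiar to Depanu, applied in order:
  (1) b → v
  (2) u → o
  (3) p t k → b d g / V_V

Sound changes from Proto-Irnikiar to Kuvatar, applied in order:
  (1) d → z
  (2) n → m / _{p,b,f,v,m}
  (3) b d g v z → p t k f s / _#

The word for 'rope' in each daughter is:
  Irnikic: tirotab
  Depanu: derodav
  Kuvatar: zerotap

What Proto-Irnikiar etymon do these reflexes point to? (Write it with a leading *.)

Position 2: Irnikic has i, Depanu has e, Kuvatar has e. Depanu preserves e here (none of its changes turn any other segment into e), so the proto-segment is *e.
Position 1: Irnikic has t, Depanu has d, Kuvatar has z. Taking the neighbouring segments as reconstructed: Irnikic t could go back to *t or *d; Depanu d can only go back to *d; Kuvatar z could go back to *d or *z — the one source consistent with every daughter is *d.
This points to *derotab. Verify forward in each daughter:
Irnikic: start from *derotab.
  rule 1 (vowel merger): derotab → dirotab
  rule 2: no change — dirotab
  rule 3 (unconditioned shift): dirotab → tirotab
  ⇒ Irnikic tirotab
Depanu: start from *derotab.
  rule 1 (unconditioned shift): derotab → derotav
  rule 2: no change — derotav
  rule 3 (intervocalic voicing): derotav → derodav
  ⇒ Depanu derodav
Kuvatar: start from *derotab.
  rule 1 (unconditioned shift): derotab → zerotab
  rule 2: no change — zerotab
  rule 3 (final devoicing): zerotab → zerotap
  ⇒ Kuvatar zerotap
No other proto-form is consistent with every reflex, so the reconstruction is *derotab.

*derotab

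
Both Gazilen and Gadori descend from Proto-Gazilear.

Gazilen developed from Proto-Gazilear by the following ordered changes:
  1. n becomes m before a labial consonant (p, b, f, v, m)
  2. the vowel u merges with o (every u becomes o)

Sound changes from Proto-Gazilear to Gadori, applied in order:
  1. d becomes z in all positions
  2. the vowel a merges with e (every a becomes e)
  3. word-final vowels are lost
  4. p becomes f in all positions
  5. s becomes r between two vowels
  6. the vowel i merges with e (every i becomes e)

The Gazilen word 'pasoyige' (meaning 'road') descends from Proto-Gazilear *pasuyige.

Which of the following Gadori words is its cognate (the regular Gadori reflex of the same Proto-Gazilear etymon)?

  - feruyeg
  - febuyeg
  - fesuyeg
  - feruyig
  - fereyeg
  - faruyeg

Gadori: start from *pasuyige.
  rule 1: no change — pasuyige
  rule 2 (vowel merger): pasuyige → pesuyige
  rule 3 (apocope): pesuyige → pesuyig
  rule 4 (unconditioned shift): pesuyig → fesuyig
  rule 5 (rhotacism): fesuyig → feruyig
  rule 6 (vowel merger): feruyig → feruyeg
  ⇒ Gadori feruyeg

feruyeg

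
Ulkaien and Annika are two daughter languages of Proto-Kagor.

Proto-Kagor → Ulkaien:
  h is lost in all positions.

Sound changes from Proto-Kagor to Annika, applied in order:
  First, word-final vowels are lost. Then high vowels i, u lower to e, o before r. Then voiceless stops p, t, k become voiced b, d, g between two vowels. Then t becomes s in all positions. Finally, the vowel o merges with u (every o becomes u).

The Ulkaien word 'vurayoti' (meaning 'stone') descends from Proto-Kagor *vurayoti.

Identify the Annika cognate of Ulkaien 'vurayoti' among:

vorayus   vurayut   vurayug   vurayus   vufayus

vurayus

Annika: *vurayoti > vurayot > vorayot > vorayos > vurayus  (by apocope, pre-rhotic lowering, unconditioned shift, vowel merger)
Among the options, 'vurayus' alone shows every Annika change applied in order.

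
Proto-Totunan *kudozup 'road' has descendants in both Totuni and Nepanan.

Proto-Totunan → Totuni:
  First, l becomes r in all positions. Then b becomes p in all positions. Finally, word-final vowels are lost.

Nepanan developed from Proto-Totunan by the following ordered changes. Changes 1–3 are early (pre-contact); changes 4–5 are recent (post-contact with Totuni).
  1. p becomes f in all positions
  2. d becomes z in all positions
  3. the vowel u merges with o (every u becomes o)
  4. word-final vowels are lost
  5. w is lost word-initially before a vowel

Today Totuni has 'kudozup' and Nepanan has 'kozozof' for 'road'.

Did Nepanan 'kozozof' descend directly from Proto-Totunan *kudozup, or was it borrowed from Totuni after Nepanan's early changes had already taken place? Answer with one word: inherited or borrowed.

If inherited, *kudozup would pass through all of Nepanan's changes:
Nepanan: start from *kudozup.
  rule 1 (unconditioned shift): kudozup → kudozuf
  rule 2 (unconditioned shift): kudozuf → kuzozuf
  rule 3 (vowel merger): kuzozuf → kozozof
  rule 4: no change — kozozof
  rule 5: no change — kozozof
  ⇒ Nepanan kozozof
If borrowed from Totuni 'kudozup' after the early changes, it would undergo only the recent ones:
  rule 4 (apocope): no change (kudozup)
  rule 5 (glide loss): no change (kudozup)
  ⇒ as a loan: kudozup
Nepanan 'kozozof' matches the inherited outcome exactly, so it is an inherited cognate, not a loan.

inherited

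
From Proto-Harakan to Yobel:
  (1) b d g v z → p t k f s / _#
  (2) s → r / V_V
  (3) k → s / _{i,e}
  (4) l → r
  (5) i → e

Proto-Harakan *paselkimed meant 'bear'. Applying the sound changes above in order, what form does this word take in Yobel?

Yobel: *paselkimed > paselkimet > parelkimet > parelsimet > parersimet > parersemet  (by final devoicing, rhotacism, palatalisation, unconditioned shift, vowel merger)

parersemet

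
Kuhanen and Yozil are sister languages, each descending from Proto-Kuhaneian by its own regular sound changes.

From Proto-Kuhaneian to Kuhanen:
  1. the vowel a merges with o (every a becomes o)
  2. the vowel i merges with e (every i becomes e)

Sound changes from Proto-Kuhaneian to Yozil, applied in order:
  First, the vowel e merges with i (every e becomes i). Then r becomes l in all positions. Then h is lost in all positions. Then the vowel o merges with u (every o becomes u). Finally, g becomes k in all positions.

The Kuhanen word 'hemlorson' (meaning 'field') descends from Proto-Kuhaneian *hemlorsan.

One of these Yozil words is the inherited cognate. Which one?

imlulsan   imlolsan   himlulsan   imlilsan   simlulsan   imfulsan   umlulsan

imlulsan

Yozil: *hemlorsan > himlorsan > himlolsan > imlolsan > imlulsan  (by vowel merger, unconditioned shift, h-loss, vowel merger)
Among the options, 'imlulsan' alone shows every Yozil change applied in order.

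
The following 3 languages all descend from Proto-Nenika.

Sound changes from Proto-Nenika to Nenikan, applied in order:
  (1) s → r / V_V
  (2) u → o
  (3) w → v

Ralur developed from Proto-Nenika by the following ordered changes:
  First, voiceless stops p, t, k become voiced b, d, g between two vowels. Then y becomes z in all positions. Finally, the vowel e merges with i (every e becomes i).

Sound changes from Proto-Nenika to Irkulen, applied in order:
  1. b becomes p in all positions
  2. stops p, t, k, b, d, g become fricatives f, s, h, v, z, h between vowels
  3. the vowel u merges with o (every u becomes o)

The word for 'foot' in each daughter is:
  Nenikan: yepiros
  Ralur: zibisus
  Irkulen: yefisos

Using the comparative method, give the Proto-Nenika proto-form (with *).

*yepisus

Position 1: Nenikan has y, Ralur has z, Irkulen has y. Nenikan preserves y here (none of its changes turn any other segment into y), so the proto-segment is *y.
Position 5: Nenikan has r, Ralur has s, Irkulen has s. Ralur preserves s here (none of its changes turn any other segment into s), so the proto-segment is *s.
Verify the candidate proto-form against each daughter:
Nenikan: *yepisus > yepirus > yepiros  (by rhotacism, vowel merger)
Ralur: *yepisus
  yepisus → yebisus   [intervocalic voicing]
  yebisus → zebisus   [unconditioned shift]
  zebisus → zibisus   [vowel merger]
  giving Ralur zibisus.
Irkulen: *yepisus > yefisus > yefisos  (by intervocalic lenition, vowel merger)
Only *yepisus yields all of Nenikan yepiros, Ralur zibisus, Irkulen yefisos.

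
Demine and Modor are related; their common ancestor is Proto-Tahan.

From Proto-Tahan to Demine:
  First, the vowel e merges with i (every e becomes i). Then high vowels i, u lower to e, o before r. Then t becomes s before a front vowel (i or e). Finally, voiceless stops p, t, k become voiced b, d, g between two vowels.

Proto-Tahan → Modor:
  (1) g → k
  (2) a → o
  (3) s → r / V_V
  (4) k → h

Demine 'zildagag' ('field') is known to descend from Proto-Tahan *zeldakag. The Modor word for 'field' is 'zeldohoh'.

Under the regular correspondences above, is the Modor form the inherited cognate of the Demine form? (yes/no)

yes

Derive the expected Modor reflex of *zeldakag:
Modor: start from *zeldakag.
  rule 1 (unconditioned shift): zeldakag → zeldakak
  rule 2 (vowel merger): zeldakak → zeldokok
  rule 3: no change — zeldokok
  rule 4 (unconditioned shift): zeldokok → zeldohoh
  ⇒ Modor zeldohoh
Modor 'zeldohoh' matches the regular reflex exactly, so the pair is cognate.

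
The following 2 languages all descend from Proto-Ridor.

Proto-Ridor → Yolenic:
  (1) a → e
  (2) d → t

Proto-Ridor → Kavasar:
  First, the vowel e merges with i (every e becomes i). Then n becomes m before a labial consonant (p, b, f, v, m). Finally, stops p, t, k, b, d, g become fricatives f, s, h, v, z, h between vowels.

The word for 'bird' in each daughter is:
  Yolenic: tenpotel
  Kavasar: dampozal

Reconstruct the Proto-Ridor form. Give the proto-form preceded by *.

Position 2: Yolenic has e, Kavasar has a. Kavasar preserves a here (none of its changes turn any other segment into a), so the proto-segment is *a.
Position 6: Yolenic has t, Kavasar has z. Taking the neighbouring segments as reconstructed: Yolenic t could go back to *t or *d; Kavasar z could go back to *d or *z — the one source consistent with every daughter is *d.
Position 7: Yolenic has e, Kavasar has a. Kavasar preserves a here (none of its changes turn any other segment into a), so the proto-segment is *a.
Verify the candidate proto-form against each daughter:
Yolenic: start from *danpodal.
  rule 1 (vowel merger): danpodal → denpodel
  rule 2 (unconditioned shift): denpodel → tenpotel
  ⇒ Yolenic tenpotel
Kavasar: start from *danpodal.
  rule 1: no change — danpodal
  rule 2 (nasal place assimilation): danpodal → dampodal
  rule 3 (intervocalic lenition): dampodal → dampozal
  ⇒ Kavasar dampozal
No other proto-form is consistent with every reflex, so the reconstruction is *danpodal.

*danpodal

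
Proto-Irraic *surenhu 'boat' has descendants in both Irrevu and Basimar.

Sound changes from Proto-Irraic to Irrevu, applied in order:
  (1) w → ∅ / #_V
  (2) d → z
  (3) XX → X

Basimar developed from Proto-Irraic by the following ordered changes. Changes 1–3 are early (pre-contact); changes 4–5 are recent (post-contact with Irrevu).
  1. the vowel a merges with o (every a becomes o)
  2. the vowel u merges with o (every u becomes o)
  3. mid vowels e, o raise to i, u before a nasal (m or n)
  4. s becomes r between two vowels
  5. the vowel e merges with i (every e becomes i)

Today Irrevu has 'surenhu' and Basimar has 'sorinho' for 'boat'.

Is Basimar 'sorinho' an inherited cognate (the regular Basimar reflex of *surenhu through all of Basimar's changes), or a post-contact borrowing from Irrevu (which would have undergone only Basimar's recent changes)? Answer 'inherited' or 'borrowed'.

If inherited, *surenhu would pass through all of Basimar's changes:
Basimar: *surenhu
  surenhu (rule 1 does not apply)
  surenhu → sorenho   [vowel merger]
  sorenho → sorinho   [pre-nasal raising]
  sorinho (rule 4 does not apply)
  sorinho (rule 5 does not apply)
  giving Basimar sorinho.
If borrowed from Irrevu 'surenhu' after the early changes, it would undergo only the recent ones:
  rule 4 (rhotacism): no change (surenhu)
  rule 5 (vowel merger): surenhu → surinhu
  ⇒ as a loan: surinhu
Basimar 'sorinho' matches the inherited outcome exactly, so it is an inherited cognate, not a loan.

inherited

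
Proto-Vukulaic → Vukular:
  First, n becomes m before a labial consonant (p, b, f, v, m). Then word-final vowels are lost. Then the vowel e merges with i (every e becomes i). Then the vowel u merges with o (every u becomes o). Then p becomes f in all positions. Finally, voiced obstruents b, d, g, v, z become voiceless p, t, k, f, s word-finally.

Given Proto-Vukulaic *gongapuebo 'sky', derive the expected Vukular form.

Vukular: *gongapuebo
  gongapuebo (rule 1 does not apply)
  gongapuebo → gongapueb   [apocope]
  gongapueb → gongapuib   [vowel merger]
  gongapuib → gongapoib   [vowel merger]
  gongapoib → gongafoib   [unconditioned shift]
  gongafoib → gongafoip   [final devoicing]
  giving Vukular gongafoip.

gongafoip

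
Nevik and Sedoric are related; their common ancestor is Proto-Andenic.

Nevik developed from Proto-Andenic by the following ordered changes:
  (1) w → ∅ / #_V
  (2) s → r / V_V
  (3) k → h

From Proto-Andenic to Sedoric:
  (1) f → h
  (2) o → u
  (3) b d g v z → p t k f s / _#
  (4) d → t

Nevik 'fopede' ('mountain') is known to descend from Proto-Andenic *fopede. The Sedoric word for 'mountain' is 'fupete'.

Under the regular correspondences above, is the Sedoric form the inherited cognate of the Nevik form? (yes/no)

no

Derive the expected Sedoric reflex of *fopede:
Sedoric: *fopede > hopede > hupede > hupete  (by unconditioned shift, vowel merger, unconditioned shift)
The regular Sedoric reflex would be 'hupete', but the attested form is 'fupete'. The correspondence is irregular, so they are not cognates (the Sedoric form has a different source).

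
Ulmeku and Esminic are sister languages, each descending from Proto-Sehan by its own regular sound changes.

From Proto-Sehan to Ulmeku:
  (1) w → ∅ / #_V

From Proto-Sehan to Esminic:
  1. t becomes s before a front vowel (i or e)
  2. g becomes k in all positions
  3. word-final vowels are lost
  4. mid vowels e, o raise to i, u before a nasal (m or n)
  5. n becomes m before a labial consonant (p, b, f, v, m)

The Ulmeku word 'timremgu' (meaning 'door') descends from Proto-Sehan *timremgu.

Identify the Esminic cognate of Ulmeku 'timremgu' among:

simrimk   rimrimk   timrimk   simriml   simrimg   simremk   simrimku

simrimk

Esminic: *timremgu
  timremgu → simremgu   [palatalisation]
  simremgu → simremku   [unconditioned shift]
  simremku → simremk   [apocope]
  simremk → simrimk   [pre-nasal raising]
  simrimk (rule 5 does not apply)
  giving Esminic simrimk.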